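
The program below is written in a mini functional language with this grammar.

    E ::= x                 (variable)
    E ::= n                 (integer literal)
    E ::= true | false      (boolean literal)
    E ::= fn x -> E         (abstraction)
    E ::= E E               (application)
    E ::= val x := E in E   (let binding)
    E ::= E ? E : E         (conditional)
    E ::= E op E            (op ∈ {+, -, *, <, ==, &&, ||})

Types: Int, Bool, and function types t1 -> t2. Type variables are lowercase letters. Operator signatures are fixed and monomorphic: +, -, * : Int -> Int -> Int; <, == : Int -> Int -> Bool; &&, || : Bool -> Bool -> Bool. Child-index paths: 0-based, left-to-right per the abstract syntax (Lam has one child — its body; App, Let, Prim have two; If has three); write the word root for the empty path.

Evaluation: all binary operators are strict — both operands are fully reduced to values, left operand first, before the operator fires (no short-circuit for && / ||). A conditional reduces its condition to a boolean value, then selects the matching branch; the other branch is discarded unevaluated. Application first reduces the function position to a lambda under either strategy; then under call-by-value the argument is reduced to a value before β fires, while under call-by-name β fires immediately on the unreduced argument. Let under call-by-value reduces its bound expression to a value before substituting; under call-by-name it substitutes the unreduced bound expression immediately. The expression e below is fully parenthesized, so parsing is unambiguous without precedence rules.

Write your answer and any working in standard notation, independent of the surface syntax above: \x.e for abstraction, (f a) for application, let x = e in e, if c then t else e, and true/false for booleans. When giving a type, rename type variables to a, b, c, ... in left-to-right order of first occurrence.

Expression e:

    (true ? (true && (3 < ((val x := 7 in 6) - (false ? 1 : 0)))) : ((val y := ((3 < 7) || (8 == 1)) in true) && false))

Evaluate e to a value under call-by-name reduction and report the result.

Answer: true

Working:
step 0: (if true then (true && (3 < ((let x = 7 in 6) - (if false then 1 else 0)))) else ((let y = ((3 < 7) || (8 == 1)) in true) && false))
step 1: [if@root] (true && (3 < ((let x = 7 in 6) - (if false then 1 else 0))))
step 2: [let@1.1.0] (true && (3 < (6 - (if false then 1 else 0))))
step 3: [if@1.1.1] (true && (3 < (6 - 0)))
step 4: [delta@1.1] (true && (3 < 6))
step 5: [delta@1] (true && true)
step 6: [delta@root] true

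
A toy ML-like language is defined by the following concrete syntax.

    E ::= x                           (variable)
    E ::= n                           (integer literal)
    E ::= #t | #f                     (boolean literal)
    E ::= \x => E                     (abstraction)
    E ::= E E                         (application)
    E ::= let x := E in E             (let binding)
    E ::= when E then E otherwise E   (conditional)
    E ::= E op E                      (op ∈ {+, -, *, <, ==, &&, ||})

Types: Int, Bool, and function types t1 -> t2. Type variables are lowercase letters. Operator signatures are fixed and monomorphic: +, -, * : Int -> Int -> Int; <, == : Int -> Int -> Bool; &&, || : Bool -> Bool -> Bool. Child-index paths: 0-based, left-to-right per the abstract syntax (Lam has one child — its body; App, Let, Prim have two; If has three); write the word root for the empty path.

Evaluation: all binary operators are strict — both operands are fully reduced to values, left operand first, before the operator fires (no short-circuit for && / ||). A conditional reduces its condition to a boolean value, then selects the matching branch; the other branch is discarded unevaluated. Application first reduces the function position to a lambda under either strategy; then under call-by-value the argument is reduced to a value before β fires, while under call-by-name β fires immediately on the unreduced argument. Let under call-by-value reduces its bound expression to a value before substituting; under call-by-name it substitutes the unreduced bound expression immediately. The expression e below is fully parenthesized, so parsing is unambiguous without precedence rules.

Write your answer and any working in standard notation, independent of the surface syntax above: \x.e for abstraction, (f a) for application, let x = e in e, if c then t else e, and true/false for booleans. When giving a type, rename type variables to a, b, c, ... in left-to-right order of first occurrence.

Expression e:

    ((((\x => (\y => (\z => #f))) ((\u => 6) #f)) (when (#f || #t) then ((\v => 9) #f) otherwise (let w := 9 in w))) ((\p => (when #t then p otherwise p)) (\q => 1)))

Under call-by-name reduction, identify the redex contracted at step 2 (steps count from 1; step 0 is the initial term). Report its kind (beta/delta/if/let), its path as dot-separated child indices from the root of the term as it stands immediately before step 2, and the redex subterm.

Derivation:
step 0: ((((\x.(\y.(\z.false))) ((\u.6) false)) (if (false || true) then ((\v.9) false) else (let w = 9 in w))) ((\p.(if true then p else p)) (\q.1)))
step 1: [beta@0.0] (((\y.(\z.false)) (if (false || true) then ((\v.9) false) else (let w = 9 in w))) ((\p.(if true then p else p)) (\q.1)))
step 2: [beta@0] ((\z.false) ((\p.(if true then p else p)) (\q.1)))

Answer: beta at 0 : ((\y.(\z.false)) (if (false || true) then ((\v.9) false) else (let w = 9 in w)))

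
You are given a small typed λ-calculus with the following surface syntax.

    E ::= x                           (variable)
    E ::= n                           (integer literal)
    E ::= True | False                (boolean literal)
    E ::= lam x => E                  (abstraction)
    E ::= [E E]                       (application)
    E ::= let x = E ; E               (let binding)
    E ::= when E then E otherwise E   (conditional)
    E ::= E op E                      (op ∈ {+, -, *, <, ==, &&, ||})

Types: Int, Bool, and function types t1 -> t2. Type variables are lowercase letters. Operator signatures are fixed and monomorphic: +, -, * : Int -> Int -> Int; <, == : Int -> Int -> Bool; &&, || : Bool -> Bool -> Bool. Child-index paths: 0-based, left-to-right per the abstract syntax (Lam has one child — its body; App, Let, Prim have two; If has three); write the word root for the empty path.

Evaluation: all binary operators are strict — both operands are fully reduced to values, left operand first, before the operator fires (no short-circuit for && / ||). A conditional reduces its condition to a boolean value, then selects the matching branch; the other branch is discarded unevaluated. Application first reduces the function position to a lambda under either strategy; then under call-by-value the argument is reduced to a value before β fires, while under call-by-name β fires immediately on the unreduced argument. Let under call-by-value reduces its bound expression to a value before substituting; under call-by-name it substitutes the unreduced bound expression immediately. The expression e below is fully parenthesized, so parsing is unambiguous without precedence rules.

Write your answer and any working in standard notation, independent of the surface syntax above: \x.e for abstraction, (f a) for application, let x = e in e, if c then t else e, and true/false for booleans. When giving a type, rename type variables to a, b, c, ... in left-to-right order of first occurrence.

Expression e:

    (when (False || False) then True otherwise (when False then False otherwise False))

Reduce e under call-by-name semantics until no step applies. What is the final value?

Working:
step 0: (if (false || false) then true else (if false then false else false))
step 1: [delta@0] (if false then true else (if false then false else false))
step 2: [if@root] (if false then false else false)
step 3: [if@root] false

Answer: false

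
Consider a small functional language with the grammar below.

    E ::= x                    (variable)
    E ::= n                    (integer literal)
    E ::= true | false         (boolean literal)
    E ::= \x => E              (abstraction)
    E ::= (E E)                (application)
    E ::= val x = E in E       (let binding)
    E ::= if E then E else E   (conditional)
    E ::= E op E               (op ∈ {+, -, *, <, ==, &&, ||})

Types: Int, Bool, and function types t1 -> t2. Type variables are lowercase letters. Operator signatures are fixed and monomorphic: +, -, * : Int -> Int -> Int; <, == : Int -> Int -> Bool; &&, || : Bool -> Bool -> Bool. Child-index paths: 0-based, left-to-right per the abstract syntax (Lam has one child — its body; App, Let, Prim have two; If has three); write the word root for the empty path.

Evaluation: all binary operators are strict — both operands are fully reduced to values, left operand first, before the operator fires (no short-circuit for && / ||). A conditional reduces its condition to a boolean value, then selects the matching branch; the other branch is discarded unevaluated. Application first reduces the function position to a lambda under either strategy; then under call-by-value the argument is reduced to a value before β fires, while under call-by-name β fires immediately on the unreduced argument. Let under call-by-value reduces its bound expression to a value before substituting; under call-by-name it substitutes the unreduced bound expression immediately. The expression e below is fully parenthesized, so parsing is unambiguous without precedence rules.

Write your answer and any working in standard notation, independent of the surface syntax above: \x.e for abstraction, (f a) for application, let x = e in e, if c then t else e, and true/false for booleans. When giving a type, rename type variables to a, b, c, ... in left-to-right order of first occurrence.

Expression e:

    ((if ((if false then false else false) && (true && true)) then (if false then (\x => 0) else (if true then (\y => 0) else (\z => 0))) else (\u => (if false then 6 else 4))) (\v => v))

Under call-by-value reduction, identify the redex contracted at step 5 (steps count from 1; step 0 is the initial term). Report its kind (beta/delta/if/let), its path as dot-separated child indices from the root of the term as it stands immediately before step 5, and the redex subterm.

Answer: beta at root : ((\u.(if false then 6 else 4)) (\v.v))

Derivation:
step 0: ((if ((if false then false else false) && (true && true)) then (if false then (\x.0) else (if true then (\y.0) else (\z.0))) else (\u.(if false then 6 else 4))) (\v.v))
step 1: [if@0.0.0] ((if (false && (true && true)) then (if false then (\x.0) else (if true then (\y.0) else (\z.0))) else (\u.(if false then 6 else 4))) (\v.v))
step 2: [delta@0.0.1] ((if (false && true) then (if false then (\x.0) else (if true then (\y.0) else (\z.0))) else (\u.(if false then 6 else 4))) (\v.v))
step 3: [delta@0.0] ((if false then (if false then (\x.0) else (if true then (\y.0) else (\z.0))) else (\u.(if false then 6 else 4))) (\v.v))
step 4: [if@0] ((\u.(if false then 6 else 4)) (\v.v))
step 5: [beta@root] (if false then 6 else 4)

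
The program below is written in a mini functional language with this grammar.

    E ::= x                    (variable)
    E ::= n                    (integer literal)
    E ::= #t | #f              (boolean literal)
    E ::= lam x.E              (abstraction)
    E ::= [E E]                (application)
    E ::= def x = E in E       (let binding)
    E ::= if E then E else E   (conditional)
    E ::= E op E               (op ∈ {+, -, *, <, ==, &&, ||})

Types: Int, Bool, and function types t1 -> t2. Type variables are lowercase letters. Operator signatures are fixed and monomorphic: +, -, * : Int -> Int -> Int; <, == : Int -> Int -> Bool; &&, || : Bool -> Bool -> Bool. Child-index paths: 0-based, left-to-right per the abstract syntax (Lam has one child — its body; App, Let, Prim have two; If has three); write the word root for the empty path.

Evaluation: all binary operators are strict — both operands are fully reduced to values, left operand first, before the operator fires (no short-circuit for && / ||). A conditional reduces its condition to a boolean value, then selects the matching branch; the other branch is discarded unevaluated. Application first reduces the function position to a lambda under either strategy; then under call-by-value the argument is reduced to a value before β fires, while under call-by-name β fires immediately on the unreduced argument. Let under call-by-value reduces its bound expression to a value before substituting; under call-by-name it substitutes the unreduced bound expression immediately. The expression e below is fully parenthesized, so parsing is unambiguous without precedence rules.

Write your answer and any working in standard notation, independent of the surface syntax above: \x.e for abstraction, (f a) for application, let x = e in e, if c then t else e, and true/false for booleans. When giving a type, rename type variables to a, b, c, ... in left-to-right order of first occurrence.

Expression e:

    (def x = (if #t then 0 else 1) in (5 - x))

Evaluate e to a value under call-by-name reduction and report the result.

Answer: 5

Derivation:
step 0: (let x = (if true then 0 else 1) in (5 - x))
step 1: [let@root] (5 - (if true then 0 else 1))
step 2: [if@1] (5 - 0)
step 3: [delta@root] 5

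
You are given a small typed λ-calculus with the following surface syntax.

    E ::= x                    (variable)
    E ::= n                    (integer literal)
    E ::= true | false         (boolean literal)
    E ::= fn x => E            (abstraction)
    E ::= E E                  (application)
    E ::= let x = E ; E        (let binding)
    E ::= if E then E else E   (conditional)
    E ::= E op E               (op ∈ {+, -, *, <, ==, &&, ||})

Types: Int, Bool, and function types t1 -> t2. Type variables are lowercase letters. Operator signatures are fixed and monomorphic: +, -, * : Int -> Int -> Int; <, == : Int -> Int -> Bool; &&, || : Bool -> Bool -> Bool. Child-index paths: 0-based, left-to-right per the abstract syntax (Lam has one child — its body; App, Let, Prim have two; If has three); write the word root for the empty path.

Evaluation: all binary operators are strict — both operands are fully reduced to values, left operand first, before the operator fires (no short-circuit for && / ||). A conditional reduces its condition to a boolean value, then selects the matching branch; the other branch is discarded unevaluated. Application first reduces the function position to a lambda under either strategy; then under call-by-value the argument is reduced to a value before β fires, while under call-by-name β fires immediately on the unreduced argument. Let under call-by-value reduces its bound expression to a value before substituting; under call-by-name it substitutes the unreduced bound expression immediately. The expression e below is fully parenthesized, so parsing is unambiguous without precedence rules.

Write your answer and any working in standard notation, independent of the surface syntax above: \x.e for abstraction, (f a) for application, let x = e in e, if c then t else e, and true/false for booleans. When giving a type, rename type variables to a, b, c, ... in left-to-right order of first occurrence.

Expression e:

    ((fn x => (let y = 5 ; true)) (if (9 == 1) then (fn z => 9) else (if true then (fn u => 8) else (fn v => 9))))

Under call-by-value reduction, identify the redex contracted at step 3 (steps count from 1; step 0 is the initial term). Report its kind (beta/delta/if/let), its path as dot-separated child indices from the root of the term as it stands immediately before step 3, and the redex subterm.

Trace:
step 0: ((\x.(let y = 5 in true)) (if (9 == 1) then (\z.9) else (if true then (\u.8) else (\v.9))))
step 1: [delta@1.0] ((\x.(let y = 5 in true)) (if false then (\z.9) else (if true then (\u.8) else (\v.9))))
step 2: [if@1] ((\x.(let y = 5 in true)) (if true then (\u.8) else (\v.9)))
step 3: [if@1] ((\x.(let y = 5 in true)) (\u.8))

Answer: if at 1 : (if true then (\u.8) else (\v.9))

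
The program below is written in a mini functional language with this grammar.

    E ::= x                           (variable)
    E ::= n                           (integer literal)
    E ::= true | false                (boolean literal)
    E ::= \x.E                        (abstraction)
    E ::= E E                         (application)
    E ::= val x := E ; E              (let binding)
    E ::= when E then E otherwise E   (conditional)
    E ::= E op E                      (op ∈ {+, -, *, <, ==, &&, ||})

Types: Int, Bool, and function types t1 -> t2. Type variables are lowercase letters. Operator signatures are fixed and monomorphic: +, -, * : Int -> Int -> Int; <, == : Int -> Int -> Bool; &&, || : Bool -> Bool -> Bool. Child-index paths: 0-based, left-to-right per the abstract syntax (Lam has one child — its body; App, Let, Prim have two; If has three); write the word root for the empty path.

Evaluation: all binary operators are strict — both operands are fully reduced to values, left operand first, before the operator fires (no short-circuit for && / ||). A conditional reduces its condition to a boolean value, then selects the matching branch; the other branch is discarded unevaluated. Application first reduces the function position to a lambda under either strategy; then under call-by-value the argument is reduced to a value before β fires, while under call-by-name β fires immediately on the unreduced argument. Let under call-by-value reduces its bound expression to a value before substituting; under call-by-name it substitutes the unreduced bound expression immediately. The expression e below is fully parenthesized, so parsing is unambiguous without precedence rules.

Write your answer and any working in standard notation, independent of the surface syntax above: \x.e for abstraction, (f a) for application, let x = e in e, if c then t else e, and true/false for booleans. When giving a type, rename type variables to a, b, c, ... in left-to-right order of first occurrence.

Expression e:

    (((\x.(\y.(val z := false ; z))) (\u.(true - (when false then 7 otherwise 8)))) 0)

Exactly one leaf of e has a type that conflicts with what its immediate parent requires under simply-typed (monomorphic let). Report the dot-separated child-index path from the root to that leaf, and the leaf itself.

Answer: 0.1.0.0 : true

Derivation:
let z : Bool
z : Bool
\y._ : b -> Bool
\x._ : a -> b -> Bool
  unify Bool ~ Int
  FAIL: mismatch Bool ~ Int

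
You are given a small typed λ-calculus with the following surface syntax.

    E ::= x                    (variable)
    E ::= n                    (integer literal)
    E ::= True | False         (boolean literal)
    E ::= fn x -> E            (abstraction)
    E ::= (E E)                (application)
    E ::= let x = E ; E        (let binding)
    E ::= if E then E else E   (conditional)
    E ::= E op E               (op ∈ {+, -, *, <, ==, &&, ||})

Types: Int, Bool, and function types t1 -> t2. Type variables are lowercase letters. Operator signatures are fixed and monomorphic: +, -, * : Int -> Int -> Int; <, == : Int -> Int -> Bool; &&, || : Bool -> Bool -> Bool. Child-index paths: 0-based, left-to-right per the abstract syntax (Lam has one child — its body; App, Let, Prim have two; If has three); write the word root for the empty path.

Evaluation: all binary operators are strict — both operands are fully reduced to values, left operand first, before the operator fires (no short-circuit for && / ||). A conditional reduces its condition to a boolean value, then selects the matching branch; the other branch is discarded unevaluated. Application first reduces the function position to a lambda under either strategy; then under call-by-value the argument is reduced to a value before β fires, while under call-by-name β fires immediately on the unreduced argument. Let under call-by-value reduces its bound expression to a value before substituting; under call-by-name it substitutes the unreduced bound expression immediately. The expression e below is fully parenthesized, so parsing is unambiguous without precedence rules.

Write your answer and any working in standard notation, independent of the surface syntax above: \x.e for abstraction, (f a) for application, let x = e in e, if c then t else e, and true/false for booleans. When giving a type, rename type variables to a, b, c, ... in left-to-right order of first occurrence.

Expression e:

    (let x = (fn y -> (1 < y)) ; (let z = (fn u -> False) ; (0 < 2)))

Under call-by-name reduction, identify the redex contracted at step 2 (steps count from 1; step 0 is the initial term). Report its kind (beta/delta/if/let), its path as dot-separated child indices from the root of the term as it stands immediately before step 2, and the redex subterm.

Answer: let at root : (let z = (\u.false) in (0 < 2))

Working:
step 0: (let x = (\y.(1 < y)) in (let z = (\u.false) in (0 < 2)))
step 1: [let@root] (let z = (\u.false) in (0 < 2))
step 2: [let@root] (0 < 2)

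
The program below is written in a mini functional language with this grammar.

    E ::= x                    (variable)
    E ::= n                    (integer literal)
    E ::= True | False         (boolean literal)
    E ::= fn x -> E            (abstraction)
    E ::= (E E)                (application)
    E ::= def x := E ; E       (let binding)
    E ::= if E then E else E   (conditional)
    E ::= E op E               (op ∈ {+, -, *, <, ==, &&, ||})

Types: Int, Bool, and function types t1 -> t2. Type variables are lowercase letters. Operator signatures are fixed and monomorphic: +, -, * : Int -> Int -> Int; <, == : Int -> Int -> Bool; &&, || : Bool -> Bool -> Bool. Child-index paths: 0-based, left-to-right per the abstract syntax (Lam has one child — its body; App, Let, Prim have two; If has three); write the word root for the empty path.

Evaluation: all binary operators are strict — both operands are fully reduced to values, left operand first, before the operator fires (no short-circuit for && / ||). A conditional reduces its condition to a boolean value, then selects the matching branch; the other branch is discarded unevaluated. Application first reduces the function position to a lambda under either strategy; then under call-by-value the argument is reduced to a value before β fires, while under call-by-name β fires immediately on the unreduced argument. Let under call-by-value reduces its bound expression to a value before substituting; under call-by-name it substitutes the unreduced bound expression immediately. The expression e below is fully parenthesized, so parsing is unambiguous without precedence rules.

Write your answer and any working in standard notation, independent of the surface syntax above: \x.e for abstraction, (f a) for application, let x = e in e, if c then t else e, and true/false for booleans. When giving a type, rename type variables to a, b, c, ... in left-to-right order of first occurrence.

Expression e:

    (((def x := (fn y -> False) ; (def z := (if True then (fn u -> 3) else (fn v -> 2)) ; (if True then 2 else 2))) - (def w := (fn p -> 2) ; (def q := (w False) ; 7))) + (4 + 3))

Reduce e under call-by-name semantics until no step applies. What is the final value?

Trace:
step 0: (((let x = (\y.false) in (let z = (if true then (\u.3) else (\v.2)) in (if true then 2 else 2))) - (let w = (\p.2) in (let q = (w false) in 7))) + (4 + 3))
step 1: [let@0.0] (((let z = (if true then (\u.3) else (\v.2)) in (if true then 2 else 2)) - (let w = (\p.2) in (let q = (w false) in 7))) + (4 + 3))
step 2: [let@0.0] (((if true then 2 else 2) - (let w = (\p.2) in (let q = (w false) in 7))) + (4 + 3))
step 3: [if@0.0] ((2 - (let w = (\p.2) in (let q = (w false) in 7))) + (4 + 3))
step 4: [let@0.1] ((2 - (let q = ((\p.2) false) in 7)) + (4 + 3))
step 5: [let@0.1] ((2 - 7) + (4 + 3))
step 6: [delta@0] (-5 + (4 + 3))
step 7: [delta@1] (-5 + 7)
step 8: [delta@root] 2

Answer: 2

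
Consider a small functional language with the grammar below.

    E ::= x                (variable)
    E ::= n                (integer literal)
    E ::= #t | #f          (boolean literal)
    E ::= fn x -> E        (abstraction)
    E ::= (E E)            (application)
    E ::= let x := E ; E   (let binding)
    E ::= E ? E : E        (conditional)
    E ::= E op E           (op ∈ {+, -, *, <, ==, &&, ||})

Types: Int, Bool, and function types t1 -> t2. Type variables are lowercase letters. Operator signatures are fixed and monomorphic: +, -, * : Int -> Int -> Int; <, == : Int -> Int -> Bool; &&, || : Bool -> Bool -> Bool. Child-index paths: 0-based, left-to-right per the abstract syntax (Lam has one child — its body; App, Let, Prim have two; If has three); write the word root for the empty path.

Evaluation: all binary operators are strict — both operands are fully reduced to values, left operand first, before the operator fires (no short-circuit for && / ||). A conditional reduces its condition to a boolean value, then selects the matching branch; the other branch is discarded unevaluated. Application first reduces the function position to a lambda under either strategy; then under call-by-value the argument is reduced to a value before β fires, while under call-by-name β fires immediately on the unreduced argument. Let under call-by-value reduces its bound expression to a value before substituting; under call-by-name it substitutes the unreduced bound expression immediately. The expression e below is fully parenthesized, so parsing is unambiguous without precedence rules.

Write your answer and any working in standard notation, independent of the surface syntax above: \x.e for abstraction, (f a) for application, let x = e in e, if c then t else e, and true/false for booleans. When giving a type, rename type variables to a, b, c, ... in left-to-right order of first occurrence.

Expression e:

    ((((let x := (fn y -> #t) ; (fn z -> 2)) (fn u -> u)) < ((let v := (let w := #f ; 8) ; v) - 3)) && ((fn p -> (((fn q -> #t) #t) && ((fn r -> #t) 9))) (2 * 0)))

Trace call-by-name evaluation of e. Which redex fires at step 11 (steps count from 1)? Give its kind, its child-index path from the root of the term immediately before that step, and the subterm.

Answer: delta at root : (true && true)

Trace:
step 0: ((((let x = (\y.true) in (\z.2)) (\u.u)) < ((let v = (let w = false in 8) in v) - 3)) && ((\p.(((\q.true) true) && ((\r.true) 9))) (2 * 0)))
step 1: [let@0.0.0] ((((\z.2) (\u.u)) < ((let v = (let w = false in 8) in v) - 3)) && ((\p.(((\q.true) true) && ((\r.true) 9))) (2 * 0)))
step 2: [beta@0.0] ((2 < ((let v = (let w = false in 8) in v) - 3)) && ((\p.(((\q.true) true) && ((\r.true) 9))) (2 * 0)))
step 3: [let@0.1.0] ((2 < ((let w = false in 8) - 3)) && ((\p.(((\q.true) true) && ((\r.true) 9))) (2 * 0)))
step 4: [let@0.1.0] ((2 < (8 - 3)) && ((\p.(((\q.true) true) && ((\r.true) 9))) (2 * 0)))
step 5: [delta@0.1] ((2 < 5) && ((\p.(((\q.true) true) && ((\r.true) 9))) (2 * 0)))
step 6: [delta@0] (true && ((\p.(((\q.true) true) && ((\r.true) 9))) (2 * 0)))
step 7: [beta@1] (true && (((\q.true) true) && ((\r.true) 9)))
step 8: [beta@1.0] (true && (true && ((\r.true) 9)))
step 9: [beta@1.1] (true && (true && true))
step 10: [delta@1] (true && true)
step 11: [delta@root] true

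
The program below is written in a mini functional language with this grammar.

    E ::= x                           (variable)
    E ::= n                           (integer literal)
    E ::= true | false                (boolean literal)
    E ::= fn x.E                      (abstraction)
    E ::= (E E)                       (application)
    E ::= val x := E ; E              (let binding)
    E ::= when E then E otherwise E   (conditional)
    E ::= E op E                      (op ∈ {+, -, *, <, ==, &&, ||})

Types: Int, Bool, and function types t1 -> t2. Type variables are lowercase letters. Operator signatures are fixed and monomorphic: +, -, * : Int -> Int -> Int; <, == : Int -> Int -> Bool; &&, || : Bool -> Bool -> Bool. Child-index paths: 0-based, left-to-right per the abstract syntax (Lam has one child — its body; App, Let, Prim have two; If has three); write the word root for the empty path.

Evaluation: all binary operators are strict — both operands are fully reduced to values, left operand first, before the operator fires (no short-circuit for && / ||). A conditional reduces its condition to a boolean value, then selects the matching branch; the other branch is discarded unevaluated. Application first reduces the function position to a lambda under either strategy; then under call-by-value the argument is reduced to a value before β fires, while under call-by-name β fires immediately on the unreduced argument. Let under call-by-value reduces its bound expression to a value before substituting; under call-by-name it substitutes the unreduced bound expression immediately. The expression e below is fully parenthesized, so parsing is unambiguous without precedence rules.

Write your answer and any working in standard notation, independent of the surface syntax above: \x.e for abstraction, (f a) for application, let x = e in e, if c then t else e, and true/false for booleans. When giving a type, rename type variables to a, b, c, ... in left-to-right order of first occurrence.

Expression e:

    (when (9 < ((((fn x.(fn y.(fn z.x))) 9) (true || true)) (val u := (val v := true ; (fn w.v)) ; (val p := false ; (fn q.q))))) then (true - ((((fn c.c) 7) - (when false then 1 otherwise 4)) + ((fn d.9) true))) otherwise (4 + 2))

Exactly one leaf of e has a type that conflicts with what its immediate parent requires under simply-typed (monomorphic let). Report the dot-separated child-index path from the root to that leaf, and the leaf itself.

Derivation:
  unify Int ~ Int
x : a
\z._ : c -> a
\y._ : b -> c -> a
\x._ : a -> b -> c -> a
  unify a -> b -> c -> a ~ Int -> d
  unify a ~ Int
  unify b -> c -> Int ~ d
_ _ : b -> c -> Int
  unify Bool ~ Bool
  unify Bool ~ Bool
  unify b -> c -> Int ~ Bool -> e
  unify b ~ Bool
  unify c -> Int ~ e
_ _ : c -> Int
let v : Bool
v : Bool
\w._ : f -> Bool
let u : f -> Bool
let p : Bool
q : g
\q._ : g -> g
  unify c -> Int ~ (g -> g) -> h
  unify c ~ g -> g
  unify Int ~ h
_ _ : Int
  unify Int ~ Int
  unify Bool ~ Bool
  unify Bool ~ Int
  FAIL: mismatch Bool ~ Int

Answer: 1.0 : true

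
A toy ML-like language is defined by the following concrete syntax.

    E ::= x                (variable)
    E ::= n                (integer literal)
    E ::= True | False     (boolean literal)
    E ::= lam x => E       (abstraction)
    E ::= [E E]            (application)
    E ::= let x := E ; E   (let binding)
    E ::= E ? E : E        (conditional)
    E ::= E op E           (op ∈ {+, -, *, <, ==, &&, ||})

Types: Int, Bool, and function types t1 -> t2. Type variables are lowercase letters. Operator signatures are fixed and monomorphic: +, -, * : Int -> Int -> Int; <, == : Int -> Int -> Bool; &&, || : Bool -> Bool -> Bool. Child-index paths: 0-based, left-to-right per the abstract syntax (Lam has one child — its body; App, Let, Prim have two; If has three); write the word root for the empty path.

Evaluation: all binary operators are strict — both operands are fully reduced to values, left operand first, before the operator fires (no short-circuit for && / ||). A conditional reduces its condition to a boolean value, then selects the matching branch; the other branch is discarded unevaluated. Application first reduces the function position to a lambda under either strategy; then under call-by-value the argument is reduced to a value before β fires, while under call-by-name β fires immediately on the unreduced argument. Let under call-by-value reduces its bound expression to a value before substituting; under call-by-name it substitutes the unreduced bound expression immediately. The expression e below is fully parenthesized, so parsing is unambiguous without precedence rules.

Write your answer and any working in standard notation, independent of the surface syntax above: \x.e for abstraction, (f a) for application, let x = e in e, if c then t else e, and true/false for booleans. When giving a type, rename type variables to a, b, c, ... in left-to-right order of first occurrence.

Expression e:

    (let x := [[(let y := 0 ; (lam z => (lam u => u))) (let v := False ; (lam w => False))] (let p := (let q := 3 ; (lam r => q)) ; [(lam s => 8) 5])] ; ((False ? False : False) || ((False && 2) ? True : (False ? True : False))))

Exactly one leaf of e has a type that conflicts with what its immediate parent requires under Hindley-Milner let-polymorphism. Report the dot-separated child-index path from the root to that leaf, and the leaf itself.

Answer: 1.1.0.1 : 2

Trace:
let y : Int
u : b
\u._ : b -> b
\z._ : a -> b -> b
let v : Bool
\w._ : c -> Bool
  unify a -> b -> b ~ (c -> Bool) -> d
  unify a ~ c -> Bool
  unify b -> b ~ d
_ _ : b -> b
let q : Int
q : Int
\r._ : e -> Int
let p : forall. e -> Int
\s._ : f -> Int
  unify f -> Int ~ Int -> g
  unify f ~ Int
  unify Int ~ g
_ _ : Int
  unify b -> b ~ Int -> h
  unify b ~ Int
  unify Int ~ h
_ _ : Int
let x : Int
  unify Bool ~ Bool
  unify Bool ~ Bool
  unify Bool ~ Bool
  unify Bool ~ Bool
  unify Int ~ Bool
  FAIL: mismatch Int ~ Bool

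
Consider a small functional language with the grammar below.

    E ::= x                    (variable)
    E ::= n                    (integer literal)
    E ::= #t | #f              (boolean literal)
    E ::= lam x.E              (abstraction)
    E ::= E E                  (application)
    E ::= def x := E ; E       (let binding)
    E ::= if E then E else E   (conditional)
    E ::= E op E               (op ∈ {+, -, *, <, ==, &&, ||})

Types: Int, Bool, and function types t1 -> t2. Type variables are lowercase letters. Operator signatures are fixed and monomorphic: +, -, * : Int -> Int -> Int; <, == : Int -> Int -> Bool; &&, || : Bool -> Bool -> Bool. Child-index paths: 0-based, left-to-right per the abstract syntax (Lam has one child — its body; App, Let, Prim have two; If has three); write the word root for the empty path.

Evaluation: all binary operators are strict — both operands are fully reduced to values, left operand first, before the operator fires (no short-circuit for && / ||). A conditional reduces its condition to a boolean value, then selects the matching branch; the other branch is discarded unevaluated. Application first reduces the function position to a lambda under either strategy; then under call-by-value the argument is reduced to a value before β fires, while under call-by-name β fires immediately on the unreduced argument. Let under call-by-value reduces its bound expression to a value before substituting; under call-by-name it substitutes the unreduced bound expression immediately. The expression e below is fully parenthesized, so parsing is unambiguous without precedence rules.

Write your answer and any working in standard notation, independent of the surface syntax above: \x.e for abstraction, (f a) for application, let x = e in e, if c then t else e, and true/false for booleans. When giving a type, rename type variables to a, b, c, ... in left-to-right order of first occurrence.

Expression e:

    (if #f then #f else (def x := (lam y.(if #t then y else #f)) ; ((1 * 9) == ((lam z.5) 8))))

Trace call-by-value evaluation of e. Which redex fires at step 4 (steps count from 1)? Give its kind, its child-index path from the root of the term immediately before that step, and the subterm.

Trace:
step 0: (if false then false else (let x = (\y.(if true then y else false)) in ((1 * 9) == ((\z.5) 8))))
step 1: [if@root] (let x = (\y.(if true then y else false)) in ((1 * 9) == ((\z.5) 8)))
step 2: [let@root] ((1 * 9) == ((\z.5) 8))
step 3: [delta@0] (9 == ((\z.5) 8))
step 4: [beta@1] (9 == 5)

Answer: beta at 1 : ((\z.5) 8)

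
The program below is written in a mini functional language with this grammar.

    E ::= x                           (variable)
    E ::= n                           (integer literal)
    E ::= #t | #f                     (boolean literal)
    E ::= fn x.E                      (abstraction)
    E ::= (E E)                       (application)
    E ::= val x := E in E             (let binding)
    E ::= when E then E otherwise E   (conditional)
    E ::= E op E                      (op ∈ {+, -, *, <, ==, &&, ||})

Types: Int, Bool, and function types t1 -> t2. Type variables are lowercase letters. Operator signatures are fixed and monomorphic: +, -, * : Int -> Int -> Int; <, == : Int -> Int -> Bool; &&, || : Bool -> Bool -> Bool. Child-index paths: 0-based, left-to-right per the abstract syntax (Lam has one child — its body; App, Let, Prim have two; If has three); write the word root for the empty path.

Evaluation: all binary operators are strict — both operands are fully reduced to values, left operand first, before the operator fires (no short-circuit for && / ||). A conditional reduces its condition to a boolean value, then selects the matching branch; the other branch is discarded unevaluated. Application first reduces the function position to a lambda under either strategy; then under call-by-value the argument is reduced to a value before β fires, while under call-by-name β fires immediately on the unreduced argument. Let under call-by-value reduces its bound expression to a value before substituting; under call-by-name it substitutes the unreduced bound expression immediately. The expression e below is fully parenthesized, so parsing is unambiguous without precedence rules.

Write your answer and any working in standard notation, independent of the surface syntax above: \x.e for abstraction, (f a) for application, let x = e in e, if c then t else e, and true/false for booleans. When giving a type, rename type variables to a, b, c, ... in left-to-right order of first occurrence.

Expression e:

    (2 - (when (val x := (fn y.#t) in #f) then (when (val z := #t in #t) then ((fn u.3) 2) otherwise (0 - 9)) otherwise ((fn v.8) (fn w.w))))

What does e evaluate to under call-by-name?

Answer: -6

Trace:
step 0: (2 - (if (let x = (\y.true) in false) then (if (let z = true in true) then ((\u.3) 2) else (0 - 9)) else ((\v.8) (\w.w))))
step 1: [let@1.0] (2 - (if false then (if (let z = true in true) then ((\u.3) 2) else (0 - 9)) else ((\v.8) (\w.w))))
step 2: [if@1] (2 - ((\v.8) (\w.w)))
step 3: [beta@1] (2 - 8)
step 4: [delta@root] -6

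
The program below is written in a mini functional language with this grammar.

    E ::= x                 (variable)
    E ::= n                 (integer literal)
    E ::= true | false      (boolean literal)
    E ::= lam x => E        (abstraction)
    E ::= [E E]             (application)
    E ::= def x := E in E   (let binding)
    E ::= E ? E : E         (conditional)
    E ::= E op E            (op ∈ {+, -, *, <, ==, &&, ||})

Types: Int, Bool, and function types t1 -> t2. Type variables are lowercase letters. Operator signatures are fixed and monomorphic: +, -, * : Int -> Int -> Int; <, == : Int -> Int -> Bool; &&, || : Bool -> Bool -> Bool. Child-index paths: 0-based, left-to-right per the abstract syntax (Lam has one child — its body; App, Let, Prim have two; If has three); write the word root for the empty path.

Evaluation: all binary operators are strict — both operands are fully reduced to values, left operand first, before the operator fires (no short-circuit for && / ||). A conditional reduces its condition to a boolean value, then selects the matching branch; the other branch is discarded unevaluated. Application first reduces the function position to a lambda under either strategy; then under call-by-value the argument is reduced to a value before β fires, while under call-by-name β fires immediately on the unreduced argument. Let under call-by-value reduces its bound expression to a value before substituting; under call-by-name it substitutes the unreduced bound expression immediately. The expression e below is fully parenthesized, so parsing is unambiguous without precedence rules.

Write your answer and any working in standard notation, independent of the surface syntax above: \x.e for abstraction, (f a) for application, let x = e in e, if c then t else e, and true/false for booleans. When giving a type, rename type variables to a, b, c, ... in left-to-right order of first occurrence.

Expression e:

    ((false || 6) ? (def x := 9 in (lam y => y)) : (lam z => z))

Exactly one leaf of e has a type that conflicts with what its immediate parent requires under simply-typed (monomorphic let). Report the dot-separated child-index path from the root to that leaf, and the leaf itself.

Answer: 0.1 : 6

Working:
  unify Bool ~ Bool
  unify Int ~ Bool
  FAIL: mismatch Int ~ Bool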